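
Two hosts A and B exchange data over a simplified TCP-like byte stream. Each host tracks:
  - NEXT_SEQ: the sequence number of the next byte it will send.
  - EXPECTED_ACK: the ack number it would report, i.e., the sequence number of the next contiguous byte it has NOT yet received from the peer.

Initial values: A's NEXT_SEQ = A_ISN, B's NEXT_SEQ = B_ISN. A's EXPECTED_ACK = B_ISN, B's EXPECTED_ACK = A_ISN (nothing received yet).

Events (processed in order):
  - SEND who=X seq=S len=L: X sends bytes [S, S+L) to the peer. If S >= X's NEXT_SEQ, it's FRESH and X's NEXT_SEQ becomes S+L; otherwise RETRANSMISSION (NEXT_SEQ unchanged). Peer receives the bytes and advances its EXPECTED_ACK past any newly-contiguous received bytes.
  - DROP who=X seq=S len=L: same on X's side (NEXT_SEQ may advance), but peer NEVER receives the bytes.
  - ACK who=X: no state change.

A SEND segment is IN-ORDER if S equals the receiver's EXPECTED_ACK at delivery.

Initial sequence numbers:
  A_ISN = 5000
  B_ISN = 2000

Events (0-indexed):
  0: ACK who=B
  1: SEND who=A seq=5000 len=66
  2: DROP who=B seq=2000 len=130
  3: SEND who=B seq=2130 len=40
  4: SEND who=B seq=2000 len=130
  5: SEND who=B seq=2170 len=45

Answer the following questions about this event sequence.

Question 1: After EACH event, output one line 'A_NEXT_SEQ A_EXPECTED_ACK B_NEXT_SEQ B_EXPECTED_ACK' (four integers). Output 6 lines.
5000 2000 2000 5000
5066 2000 2000 5066
5066 2000 2130 5066
5066 2000 2170 5066
5066 2170 2170 5066
5066 2215 2215 5066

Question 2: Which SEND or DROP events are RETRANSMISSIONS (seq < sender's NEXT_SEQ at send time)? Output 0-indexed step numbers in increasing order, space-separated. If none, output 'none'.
Answer: 4

Derivation:
Step 1: SEND seq=5000 -> fresh
Step 2: DROP seq=2000 -> fresh
Step 3: SEND seq=2130 -> fresh
Step 4: SEND seq=2000 -> retransmit
Step 5: SEND seq=2170 -> fresh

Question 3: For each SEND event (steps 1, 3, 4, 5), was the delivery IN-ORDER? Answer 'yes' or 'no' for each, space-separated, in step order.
Answer: yes no yes yes

Derivation:
Step 1: SEND seq=5000 -> in-order
Step 3: SEND seq=2130 -> out-of-order
Step 4: SEND seq=2000 -> in-order
Step 5: SEND seq=2170 -> in-order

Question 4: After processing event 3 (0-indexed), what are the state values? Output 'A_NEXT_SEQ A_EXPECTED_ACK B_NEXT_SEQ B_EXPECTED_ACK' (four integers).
After event 0: A_seq=5000 A_ack=2000 B_seq=2000 B_ack=5000
After event 1: A_seq=5066 A_ack=2000 B_seq=2000 B_ack=5066
After event 2: A_seq=5066 A_ack=2000 B_seq=2130 B_ack=5066
After event 3: A_seq=5066 A_ack=2000 B_seq=2170 B_ack=5066

5066 2000 2170 5066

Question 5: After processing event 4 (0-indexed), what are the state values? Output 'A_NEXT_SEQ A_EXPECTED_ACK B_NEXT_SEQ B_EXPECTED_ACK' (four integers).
After event 0: A_seq=5000 A_ack=2000 B_seq=2000 B_ack=5000
After event 1: A_seq=5066 A_ack=2000 B_seq=2000 B_ack=5066
After event 2: A_seq=5066 A_ack=2000 B_seq=2130 B_ack=5066
After event 3: A_seq=5066 A_ack=2000 B_seq=2170 B_ack=5066
After event 4: A_seq=5066 A_ack=2170 B_seq=2170 B_ack=5066

5066 2170 2170 5066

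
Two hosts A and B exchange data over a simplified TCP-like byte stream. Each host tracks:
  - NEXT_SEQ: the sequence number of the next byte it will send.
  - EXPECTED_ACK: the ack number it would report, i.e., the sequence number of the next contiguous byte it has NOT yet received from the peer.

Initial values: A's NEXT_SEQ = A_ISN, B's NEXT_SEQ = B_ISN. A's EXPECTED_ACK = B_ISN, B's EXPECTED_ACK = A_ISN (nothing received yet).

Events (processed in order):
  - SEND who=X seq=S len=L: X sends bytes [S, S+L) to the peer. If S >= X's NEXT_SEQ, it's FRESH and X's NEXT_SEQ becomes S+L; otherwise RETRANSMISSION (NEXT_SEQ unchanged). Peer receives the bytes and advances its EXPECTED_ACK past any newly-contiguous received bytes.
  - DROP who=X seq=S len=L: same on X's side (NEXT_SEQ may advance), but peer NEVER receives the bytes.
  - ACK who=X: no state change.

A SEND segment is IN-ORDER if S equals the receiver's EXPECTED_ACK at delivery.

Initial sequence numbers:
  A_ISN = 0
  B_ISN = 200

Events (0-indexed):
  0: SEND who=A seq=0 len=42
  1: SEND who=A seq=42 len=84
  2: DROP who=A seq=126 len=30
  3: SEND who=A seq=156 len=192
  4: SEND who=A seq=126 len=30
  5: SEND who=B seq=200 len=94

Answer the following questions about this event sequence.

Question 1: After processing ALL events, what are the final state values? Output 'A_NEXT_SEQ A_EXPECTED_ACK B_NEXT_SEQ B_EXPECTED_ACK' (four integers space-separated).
Answer: 348 294 294 348

Derivation:
After event 0: A_seq=42 A_ack=200 B_seq=200 B_ack=42
After event 1: A_seq=126 A_ack=200 B_seq=200 B_ack=126
After event 2: A_seq=156 A_ack=200 B_seq=200 B_ack=126
After event 3: A_seq=348 A_ack=200 B_seq=200 B_ack=126
After event 4: A_seq=348 A_ack=200 B_seq=200 B_ack=348
After event 5: A_seq=348 A_ack=294 B_seq=294 B_ack=348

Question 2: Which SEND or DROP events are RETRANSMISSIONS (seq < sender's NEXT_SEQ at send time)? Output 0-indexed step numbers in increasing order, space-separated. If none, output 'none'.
Step 0: SEND seq=0 -> fresh
Step 1: SEND seq=42 -> fresh
Step 2: DROP seq=126 -> fresh
Step 3: SEND seq=156 -> fresh
Step 4: SEND seq=126 -> retransmit
Step 5: SEND seq=200 -> fresh

Answer: 4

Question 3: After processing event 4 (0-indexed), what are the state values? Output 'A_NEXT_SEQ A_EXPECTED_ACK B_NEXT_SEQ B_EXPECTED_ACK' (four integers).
After event 0: A_seq=42 A_ack=200 B_seq=200 B_ack=42
After event 1: A_seq=126 A_ack=200 B_seq=200 B_ack=126
After event 2: A_seq=156 A_ack=200 B_seq=200 B_ack=126
After event 3: A_seq=348 A_ack=200 B_seq=200 B_ack=126
After event 4: A_seq=348 A_ack=200 B_seq=200 B_ack=348

348 200 200 348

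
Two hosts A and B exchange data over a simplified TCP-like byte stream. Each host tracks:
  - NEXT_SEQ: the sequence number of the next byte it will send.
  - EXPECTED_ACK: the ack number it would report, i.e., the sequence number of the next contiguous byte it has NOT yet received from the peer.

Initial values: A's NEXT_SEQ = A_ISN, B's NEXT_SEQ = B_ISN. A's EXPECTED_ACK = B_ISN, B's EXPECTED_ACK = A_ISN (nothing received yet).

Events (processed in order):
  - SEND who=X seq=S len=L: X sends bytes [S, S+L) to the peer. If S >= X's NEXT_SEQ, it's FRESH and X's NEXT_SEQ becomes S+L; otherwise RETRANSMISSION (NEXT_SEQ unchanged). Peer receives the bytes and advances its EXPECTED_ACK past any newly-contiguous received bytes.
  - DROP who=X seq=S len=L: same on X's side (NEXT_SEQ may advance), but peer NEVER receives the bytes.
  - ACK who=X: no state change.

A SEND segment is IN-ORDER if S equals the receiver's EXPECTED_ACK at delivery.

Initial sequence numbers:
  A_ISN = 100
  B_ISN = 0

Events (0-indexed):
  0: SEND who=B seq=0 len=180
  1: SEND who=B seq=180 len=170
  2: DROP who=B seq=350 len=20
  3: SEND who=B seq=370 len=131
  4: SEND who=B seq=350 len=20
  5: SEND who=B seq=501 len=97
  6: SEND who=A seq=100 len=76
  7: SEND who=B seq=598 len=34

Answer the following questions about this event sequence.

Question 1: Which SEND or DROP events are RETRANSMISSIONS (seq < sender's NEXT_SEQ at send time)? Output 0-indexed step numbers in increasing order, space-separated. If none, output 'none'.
Answer: 4

Derivation:
Step 0: SEND seq=0 -> fresh
Step 1: SEND seq=180 -> fresh
Step 2: DROP seq=350 -> fresh
Step 3: SEND seq=370 -> fresh
Step 4: SEND seq=350 -> retransmit
Step 5: SEND seq=501 -> fresh
Step 6: SEND seq=100 -> fresh
Step 7: SEND seq=598 -> fresh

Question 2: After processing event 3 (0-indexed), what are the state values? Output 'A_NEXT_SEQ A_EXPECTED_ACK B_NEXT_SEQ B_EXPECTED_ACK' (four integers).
After event 0: A_seq=100 A_ack=180 B_seq=180 B_ack=100
After event 1: A_seq=100 A_ack=350 B_seq=350 B_ack=100
After event 2: A_seq=100 A_ack=350 B_seq=370 B_ack=100
After event 3: A_seq=100 A_ack=350 B_seq=501 B_ack=100

100 350 501 100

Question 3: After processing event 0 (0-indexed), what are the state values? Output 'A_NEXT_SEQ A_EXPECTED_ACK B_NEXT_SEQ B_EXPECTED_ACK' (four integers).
After event 0: A_seq=100 A_ack=180 B_seq=180 B_ack=100

100 180 180 100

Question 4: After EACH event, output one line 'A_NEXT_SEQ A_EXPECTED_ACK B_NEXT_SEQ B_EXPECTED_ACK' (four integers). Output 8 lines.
100 180 180 100
100 350 350 100
100 350 370 100
100 350 501 100
100 501 501 100
100 598 598 100
176 598 598 176
176 632 632 176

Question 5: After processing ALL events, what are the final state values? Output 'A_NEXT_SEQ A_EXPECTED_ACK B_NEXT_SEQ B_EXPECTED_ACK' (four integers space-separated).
Answer: 176 632 632 176

Derivation:
After event 0: A_seq=100 A_ack=180 B_seq=180 B_ack=100
After event 1: A_seq=100 A_ack=350 B_seq=350 B_ack=100
After event 2: A_seq=100 A_ack=350 B_seq=370 B_ack=100
After event 3: A_seq=100 A_ack=350 B_seq=501 B_ack=100
After event 4: A_seq=100 A_ack=501 B_seq=501 B_ack=100
After event 5: A_seq=100 A_ack=598 B_seq=598 B_ack=100
After event 6: A_seq=176 A_ack=598 B_seq=598 B_ack=176
After event 7: A_seq=176 A_ack=632 B_seq=632 B_ack=176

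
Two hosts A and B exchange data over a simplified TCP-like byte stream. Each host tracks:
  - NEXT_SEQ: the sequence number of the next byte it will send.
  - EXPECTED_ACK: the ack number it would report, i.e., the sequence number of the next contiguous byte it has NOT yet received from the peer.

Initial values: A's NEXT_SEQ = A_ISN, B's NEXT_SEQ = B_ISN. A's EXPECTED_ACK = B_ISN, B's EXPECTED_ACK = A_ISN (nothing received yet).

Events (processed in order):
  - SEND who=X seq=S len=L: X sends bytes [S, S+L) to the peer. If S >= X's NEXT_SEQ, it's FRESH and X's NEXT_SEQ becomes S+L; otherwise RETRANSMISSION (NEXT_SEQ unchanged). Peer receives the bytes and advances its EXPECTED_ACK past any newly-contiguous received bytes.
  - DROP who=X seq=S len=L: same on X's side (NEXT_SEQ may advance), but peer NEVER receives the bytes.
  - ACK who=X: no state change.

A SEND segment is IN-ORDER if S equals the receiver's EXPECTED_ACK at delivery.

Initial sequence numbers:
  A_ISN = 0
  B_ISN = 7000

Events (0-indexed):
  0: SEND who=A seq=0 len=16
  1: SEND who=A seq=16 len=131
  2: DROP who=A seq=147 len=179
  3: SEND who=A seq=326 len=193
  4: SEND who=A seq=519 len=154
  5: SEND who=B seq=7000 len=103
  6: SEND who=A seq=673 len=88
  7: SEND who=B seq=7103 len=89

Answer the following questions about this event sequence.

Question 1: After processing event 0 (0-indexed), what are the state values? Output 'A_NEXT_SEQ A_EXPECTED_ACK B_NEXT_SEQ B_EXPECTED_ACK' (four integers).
After event 0: A_seq=16 A_ack=7000 B_seq=7000 B_ack=16

16 7000 7000 16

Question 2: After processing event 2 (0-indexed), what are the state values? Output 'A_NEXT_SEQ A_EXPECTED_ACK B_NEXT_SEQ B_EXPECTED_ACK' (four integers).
After event 0: A_seq=16 A_ack=7000 B_seq=7000 B_ack=16
After event 1: A_seq=147 A_ack=7000 B_seq=7000 B_ack=147
After event 2: A_seq=326 A_ack=7000 B_seq=7000 B_ack=147

326 7000 7000 147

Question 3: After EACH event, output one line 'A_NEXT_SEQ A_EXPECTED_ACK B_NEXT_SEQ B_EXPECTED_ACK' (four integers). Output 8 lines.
16 7000 7000 16
147 7000 7000 147
326 7000 7000 147
519 7000 7000 147
673 7000 7000 147
673 7103 7103 147
761 7103 7103 147
761 7192 7192 147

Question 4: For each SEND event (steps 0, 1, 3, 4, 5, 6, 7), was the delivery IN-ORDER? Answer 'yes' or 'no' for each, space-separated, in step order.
Answer: yes yes no no yes no yes

Derivation:
Step 0: SEND seq=0 -> in-order
Step 1: SEND seq=16 -> in-order
Step 3: SEND seq=326 -> out-of-order
Step 4: SEND seq=519 -> out-of-order
Step 5: SEND seq=7000 -> in-order
Step 6: SEND seq=673 -> out-of-order
Step 7: SEND seq=7103 -> in-order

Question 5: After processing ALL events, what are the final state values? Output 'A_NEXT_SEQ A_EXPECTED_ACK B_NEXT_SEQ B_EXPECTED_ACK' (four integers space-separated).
Answer: 761 7192 7192 147

Derivation:
After event 0: A_seq=16 A_ack=7000 B_seq=7000 B_ack=16
After event 1: A_seq=147 A_ack=7000 B_seq=7000 B_ack=147
After event 2: A_seq=326 A_ack=7000 B_seq=7000 B_ack=147
After event 3: A_seq=519 A_ack=7000 B_seq=7000 B_ack=147
After event 4: A_seq=673 A_ack=7000 B_seq=7000 B_ack=147
After event 5: A_seq=673 A_ack=7103 B_seq=7103 B_ack=147
After event 6: A_seq=761 A_ack=7103 B_seq=7103 B_ack=147
After event 7: A_seq=761 A_ack=7192 B_seq=7192 B_ack=147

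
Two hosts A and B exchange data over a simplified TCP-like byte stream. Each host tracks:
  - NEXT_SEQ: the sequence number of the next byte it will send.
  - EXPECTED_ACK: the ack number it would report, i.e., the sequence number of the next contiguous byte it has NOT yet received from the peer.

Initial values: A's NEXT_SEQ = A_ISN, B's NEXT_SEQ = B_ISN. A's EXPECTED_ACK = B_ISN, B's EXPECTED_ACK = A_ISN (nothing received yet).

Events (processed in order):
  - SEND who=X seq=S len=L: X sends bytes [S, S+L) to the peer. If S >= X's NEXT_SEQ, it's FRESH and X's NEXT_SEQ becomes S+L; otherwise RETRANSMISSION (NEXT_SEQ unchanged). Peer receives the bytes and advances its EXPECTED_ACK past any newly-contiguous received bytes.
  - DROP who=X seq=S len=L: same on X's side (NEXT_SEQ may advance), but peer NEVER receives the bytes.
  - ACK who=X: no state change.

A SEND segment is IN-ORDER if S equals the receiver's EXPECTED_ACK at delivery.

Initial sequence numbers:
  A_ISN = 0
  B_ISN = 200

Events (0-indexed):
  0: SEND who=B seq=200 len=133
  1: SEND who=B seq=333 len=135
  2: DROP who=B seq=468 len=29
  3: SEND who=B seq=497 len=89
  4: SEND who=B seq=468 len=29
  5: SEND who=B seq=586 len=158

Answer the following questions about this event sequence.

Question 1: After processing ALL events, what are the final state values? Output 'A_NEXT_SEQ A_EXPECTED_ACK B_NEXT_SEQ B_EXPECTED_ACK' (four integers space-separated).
Answer: 0 744 744 0

Derivation:
After event 0: A_seq=0 A_ack=333 B_seq=333 B_ack=0
After event 1: A_seq=0 A_ack=468 B_seq=468 B_ack=0
After event 2: A_seq=0 A_ack=468 B_seq=497 B_ack=0
After event 3: A_seq=0 A_ack=468 B_seq=586 B_ack=0
After event 4: A_seq=0 A_ack=586 B_seq=586 B_ack=0
After event 5: A_seq=0 A_ack=744 B_seq=744 B_ack=0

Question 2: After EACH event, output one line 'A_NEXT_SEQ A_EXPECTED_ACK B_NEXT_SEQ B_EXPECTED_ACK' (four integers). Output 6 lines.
0 333 333 0
0 468 468 0
0 468 497 0
0 468 586 0
0 586 586 0
0 744 744 0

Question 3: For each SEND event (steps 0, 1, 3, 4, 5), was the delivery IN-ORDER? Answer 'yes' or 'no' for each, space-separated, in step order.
Step 0: SEND seq=200 -> in-order
Step 1: SEND seq=333 -> in-order
Step 3: SEND seq=497 -> out-of-order
Step 4: SEND seq=468 -> in-order
Step 5: SEND seq=586 -> in-order

Answer: yes yes no yes yes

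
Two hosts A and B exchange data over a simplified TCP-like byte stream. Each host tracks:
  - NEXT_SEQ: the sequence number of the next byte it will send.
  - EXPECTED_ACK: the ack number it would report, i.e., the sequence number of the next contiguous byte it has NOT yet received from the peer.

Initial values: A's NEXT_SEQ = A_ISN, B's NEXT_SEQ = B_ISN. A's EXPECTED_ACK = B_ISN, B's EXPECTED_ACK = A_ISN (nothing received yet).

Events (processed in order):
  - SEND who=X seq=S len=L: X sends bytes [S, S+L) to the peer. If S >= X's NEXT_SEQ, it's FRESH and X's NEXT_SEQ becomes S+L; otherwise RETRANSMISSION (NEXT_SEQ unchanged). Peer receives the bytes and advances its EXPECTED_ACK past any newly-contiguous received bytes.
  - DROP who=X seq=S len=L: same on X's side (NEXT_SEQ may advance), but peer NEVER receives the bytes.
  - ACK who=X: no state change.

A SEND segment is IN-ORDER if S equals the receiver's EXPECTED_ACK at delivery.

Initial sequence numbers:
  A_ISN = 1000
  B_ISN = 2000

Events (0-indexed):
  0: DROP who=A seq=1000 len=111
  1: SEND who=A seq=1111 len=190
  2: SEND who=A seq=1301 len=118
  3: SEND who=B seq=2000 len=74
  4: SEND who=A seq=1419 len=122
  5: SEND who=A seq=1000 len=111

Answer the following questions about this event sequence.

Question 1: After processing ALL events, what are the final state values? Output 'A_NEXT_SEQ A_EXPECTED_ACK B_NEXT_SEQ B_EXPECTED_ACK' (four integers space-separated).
Answer: 1541 2074 2074 1541

Derivation:
After event 0: A_seq=1111 A_ack=2000 B_seq=2000 B_ack=1000
After event 1: A_seq=1301 A_ack=2000 B_seq=2000 B_ack=1000
After event 2: A_seq=1419 A_ack=2000 B_seq=2000 B_ack=1000
After event 3: A_seq=1419 A_ack=2074 B_seq=2074 B_ack=1000
After event 4: A_seq=1541 A_ack=2074 B_seq=2074 B_ack=1000
After event 5: A_seq=1541 A_ack=2074 B_seq=2074 B_ack=1541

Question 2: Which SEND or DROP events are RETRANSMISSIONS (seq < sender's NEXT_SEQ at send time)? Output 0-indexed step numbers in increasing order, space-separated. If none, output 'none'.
Answer: 5

Derivation:
Step 0: DROP seq=1000 -> fresh
Step 1: SEND seq=1111 -> fresh
Step 2: SEND seq=1301 -> fresh
Step 3: SEND seq=2000 -> fresh
Step 4: SEND seq=1419 -> fresh
Step 5: SEND seq=1000 -> retransmit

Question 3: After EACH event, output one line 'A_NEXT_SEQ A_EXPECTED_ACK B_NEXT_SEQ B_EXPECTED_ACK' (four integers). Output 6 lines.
1111 2000 2000 1000
1301 2000 2000 1000
1419 2000 2000 1000
1419 2074 2074 1000
1541 2074 2074 1000
1541 2074 2074 1541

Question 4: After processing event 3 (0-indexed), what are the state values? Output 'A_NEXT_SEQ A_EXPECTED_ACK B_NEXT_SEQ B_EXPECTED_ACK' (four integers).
After event 0: A_seq=1111 A_ack=2000 B_seq=2000 B_ack=1000
After event 1: A_seq=1301 A_ack=2000 B_seq=2000 B_ack=1000
After event 2: A_seq=1419 A_ack=2000 B_seq=2000 B_ack=1000
After event 3: A_seq=1419 A_ack=2074 B_seq=2074 B_ack=1000

1419 2074 2074 1000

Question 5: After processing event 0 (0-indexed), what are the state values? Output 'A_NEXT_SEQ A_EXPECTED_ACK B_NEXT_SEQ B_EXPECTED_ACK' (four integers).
After event 0: A_seq=1111 A_ack=2000 B_seq=2000 B_ack=1000

1111 2000 2000 1000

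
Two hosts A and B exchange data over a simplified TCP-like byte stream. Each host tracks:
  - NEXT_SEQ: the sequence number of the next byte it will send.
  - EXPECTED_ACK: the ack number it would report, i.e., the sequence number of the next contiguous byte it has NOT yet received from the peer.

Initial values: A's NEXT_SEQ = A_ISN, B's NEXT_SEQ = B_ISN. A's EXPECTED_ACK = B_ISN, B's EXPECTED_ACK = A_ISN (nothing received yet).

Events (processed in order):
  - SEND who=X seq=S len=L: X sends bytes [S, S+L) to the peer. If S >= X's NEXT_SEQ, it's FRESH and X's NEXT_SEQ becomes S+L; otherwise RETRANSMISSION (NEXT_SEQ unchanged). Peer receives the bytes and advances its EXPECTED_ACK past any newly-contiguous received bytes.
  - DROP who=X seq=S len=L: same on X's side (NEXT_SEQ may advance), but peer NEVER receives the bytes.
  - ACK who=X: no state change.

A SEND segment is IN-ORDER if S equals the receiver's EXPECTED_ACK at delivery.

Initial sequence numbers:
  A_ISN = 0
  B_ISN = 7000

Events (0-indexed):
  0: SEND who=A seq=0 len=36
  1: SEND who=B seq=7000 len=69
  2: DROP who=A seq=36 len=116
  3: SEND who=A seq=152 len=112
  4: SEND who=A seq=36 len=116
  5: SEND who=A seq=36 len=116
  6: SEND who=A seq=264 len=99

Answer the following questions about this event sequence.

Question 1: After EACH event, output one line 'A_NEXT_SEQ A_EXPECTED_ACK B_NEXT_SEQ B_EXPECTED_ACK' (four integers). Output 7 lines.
36 7000 7000 36
36 7069 7069 36
152 7069 7069 36
264 7069 7069 36
264 7069 7069 264
264 7069 7069 264
363 7069 7069 363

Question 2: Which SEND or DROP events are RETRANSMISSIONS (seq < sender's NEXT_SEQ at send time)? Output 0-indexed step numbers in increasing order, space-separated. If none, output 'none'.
Answer: 4 5

Derivation:
Step 0: SEND seq=0 -> fresh
Step 1: SEND seq=7000 -> fresh
Step 2: DROP seq=36 -> fresh
Step 3: SEND seq=152 -> fresh
Step 4: SEND seq=36 -> retransmit
Step 5: SEND seq=36 -> retransmit
Step 6: SEND seq=264 -> fresh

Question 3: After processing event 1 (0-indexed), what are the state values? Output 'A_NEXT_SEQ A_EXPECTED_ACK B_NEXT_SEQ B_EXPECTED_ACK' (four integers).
After event 0: A_seq=36 A_ack=7000 B_seq=7000 B_ack=36
After event 1: A_seq=36 A_ack=7069 B_seq=7069 B_ack=36

36 7069 7069 36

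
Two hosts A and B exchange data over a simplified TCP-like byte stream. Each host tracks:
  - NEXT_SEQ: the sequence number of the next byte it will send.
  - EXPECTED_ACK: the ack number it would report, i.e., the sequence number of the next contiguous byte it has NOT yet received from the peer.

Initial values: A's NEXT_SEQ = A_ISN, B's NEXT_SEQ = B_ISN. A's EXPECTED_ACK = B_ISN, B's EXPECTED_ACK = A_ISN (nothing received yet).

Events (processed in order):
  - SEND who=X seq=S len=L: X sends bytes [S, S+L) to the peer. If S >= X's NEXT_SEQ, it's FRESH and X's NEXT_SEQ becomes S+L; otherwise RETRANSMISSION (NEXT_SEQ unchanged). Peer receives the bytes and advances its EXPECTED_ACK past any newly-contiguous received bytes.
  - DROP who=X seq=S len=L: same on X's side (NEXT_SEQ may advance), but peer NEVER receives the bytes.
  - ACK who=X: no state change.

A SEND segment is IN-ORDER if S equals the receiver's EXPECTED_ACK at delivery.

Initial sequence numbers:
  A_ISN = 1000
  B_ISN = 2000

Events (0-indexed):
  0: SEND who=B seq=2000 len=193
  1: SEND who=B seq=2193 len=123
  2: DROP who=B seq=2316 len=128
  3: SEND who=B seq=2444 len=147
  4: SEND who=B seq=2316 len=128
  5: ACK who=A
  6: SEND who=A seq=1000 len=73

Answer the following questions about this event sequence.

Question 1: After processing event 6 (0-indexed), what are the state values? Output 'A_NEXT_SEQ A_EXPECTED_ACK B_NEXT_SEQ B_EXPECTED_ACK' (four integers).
After event 0: A_seq=1000 A_ack=2193 B_seq=2193 B_ack=1000
After event 1: A_seq=1000 A_ack=2316 B_seq=2316 B_ack=1000
After event 2: A_seq=1000 A_ack=2316 B_seq=2444 B_ack=1000
After event 3: A_seq=1000 A_ack=2316 B_seq=2591 B_ack=1000
After event 4: A_seq=1000 A_ack=2591 B_seq=2591 B_ack=1000
After event 5: A_seq=1000 A_ack=2591 B_seq=2591 B_ack=1000
After event 6: A_seq=1073 A_ack=2591 B_seq=2591 B_ack=1073

1073 2591 2591 1073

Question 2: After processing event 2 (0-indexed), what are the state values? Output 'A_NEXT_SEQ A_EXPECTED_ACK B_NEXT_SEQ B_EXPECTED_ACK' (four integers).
After event 0: A_seq=1000 A_ack=2193 B_seq=2193 B_ack=1000
After event 1: A_seq=1000 A_ack=2316 B_seq=2316 B_ack=1000
After event 2: A_seq=1000 A_ack=2316 B_seq=2444 B_ack=1000

1000 2316 2444 1000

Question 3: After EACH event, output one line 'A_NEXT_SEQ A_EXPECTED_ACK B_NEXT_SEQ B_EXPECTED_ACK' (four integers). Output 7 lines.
1000 2193 2193 1000
1000 2316 2316 1000
1000 2316 2444 1000
1000 2316 2591 1000
1000 2591 2591 1000
1000 2591 2591 1000
1073 2591 2591 1073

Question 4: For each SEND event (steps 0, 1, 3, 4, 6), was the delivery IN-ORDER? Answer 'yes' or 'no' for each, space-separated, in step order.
Step 0: SEND seq=2000 -> in-order
Step 1: SEND seq=2193 -> in-order
Step 3: SEND seq=2444 -> out-of-order
Step 4: SEND seq=2316 -> in-order
Step 6: SEND seq=1000 -> in-order

Answer: yes yes no yes yes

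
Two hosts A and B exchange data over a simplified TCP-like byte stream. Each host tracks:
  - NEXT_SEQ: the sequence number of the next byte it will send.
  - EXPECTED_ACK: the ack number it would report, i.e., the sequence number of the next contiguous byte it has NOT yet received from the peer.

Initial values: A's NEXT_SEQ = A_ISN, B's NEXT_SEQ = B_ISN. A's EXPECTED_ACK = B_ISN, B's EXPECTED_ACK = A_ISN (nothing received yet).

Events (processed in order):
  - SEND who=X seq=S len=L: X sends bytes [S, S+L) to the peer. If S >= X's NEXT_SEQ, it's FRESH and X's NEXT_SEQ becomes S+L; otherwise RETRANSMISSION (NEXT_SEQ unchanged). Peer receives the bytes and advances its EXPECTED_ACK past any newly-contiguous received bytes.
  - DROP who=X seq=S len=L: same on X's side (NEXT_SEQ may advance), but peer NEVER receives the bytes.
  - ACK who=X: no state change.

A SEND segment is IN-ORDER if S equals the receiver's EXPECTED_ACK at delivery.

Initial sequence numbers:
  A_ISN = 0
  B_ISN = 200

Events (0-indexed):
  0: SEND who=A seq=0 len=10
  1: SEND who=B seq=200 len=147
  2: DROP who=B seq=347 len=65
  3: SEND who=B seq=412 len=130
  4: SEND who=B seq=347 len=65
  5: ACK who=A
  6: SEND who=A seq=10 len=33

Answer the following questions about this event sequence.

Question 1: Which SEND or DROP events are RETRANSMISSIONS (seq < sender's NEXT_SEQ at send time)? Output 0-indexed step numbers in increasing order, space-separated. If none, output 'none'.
Step 0: SEND seq=0 -> fresh
Step 1: SEND seq=200 -> fresh
Step 2: DROP seq=347 -> fresh
Step 3: SEND seq=412 -> fresh
Step 4: SEND seq=347 -> retransmit
Step 6: SEND seq=10 -> fresh

Answer: 4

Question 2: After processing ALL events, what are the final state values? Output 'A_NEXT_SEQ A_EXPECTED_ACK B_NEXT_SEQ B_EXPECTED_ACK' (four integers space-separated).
Answer: 43 542 542 43

Derivation:
After event 0: A_seq=10 A_ack=200 B_seq=200 B_ack=10
After event 1: A_seq=10 A_ack=347 B_seq=347 B_ack=10
After event 2: A_seq=10 A_ack=347 B_seq=412 B_ack=10
After event 3: A_seq=10 A_ack=347 B_seq=542 B_ack=10
After event 4: A_seq=10 A_ack=542 B_seq=542 B_ack=10
After event 5: A_seq=10 A_ack=542 B_seq=542 B_ack=10
After event 6: A_seq=43 A_ack=542 B_seq=542 B_ack=43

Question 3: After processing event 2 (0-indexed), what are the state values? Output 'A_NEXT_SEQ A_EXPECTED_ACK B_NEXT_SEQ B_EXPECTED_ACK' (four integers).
After event 0: A_seq=10 A_ack=200 B_seq=200 B_ack=10
After event 1: A_seq=10 A_ack=347 B_seq=347 B_ack=10
After event 2: A_seq=10 A_ack=347 B_seq=412 B_ack=10

10 347 412 10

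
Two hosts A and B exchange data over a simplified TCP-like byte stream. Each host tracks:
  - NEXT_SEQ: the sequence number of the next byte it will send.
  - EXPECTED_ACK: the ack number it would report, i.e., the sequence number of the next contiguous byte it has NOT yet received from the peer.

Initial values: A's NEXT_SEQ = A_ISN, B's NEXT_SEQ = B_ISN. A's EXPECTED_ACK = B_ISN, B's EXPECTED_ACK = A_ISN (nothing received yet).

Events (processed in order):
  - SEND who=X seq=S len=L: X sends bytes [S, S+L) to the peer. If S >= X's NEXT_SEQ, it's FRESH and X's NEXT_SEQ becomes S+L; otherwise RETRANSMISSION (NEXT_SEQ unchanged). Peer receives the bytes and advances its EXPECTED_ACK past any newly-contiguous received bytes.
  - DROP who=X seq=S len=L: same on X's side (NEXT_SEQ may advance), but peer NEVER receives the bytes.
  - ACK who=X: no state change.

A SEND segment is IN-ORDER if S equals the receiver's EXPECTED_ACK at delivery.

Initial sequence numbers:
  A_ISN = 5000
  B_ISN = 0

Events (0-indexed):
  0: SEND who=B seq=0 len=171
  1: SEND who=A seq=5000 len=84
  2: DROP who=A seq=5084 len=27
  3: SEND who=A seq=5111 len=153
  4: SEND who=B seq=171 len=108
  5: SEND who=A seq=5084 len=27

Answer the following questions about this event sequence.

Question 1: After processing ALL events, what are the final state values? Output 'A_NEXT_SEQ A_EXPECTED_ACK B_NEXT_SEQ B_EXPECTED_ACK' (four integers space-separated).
After event 0: A_seq=5000 A_ack=171 B_seq=171 B_ack=5000
After event 1: A_seq=5084 A_ack=171 B_seq=171 B_ack=5084
After event 2: A_seq=5111 A_ack=171 B_seq=171 B_ack=5084
After event 3: A_seq=5264 A_ack=171 B_seq=171 B_ack=5084
After event 4: A_seq=5264 A_ack=279 B_seq=279 B_ack=5084
After event 5: A_seq=5264 A_ack=279 B_seq=279 B_ack=5264

Answer: 5264 279 279 5264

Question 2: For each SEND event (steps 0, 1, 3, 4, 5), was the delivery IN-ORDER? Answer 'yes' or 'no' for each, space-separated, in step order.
Answer: yes yes no yes yes

Derivation:
Step 0: SEND seq=0 -> in-order
Step 1: SEND seq=5000 -> in-order
Step 3: SEND seq=5111 -> out-of-order
Step 4: SEND seq=171 -> in-order
Step 5: SEND seq=5084 -> in-order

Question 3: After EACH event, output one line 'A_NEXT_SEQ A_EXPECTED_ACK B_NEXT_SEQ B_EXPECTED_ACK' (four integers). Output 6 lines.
5000 171 171 5000
5084 171 171 5084
5111 171 171 5084
5264 171 171 5084
5264 279 279 5084
5264 279 279 5264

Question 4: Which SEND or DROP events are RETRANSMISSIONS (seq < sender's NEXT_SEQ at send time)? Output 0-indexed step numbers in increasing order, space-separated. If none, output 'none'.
Answer: 5

Derivation:
Step 0: SEND seq=0 -> fresh
Step 1: SEND seq=5000 -> fresh
Step 2: DROP seq=5084 -> fresh
Step 3: SEND seq=5111 -> fresh
Step 4: SEND seq=171 -> fresh
Step 5: SEND seq=5084 -> retransmit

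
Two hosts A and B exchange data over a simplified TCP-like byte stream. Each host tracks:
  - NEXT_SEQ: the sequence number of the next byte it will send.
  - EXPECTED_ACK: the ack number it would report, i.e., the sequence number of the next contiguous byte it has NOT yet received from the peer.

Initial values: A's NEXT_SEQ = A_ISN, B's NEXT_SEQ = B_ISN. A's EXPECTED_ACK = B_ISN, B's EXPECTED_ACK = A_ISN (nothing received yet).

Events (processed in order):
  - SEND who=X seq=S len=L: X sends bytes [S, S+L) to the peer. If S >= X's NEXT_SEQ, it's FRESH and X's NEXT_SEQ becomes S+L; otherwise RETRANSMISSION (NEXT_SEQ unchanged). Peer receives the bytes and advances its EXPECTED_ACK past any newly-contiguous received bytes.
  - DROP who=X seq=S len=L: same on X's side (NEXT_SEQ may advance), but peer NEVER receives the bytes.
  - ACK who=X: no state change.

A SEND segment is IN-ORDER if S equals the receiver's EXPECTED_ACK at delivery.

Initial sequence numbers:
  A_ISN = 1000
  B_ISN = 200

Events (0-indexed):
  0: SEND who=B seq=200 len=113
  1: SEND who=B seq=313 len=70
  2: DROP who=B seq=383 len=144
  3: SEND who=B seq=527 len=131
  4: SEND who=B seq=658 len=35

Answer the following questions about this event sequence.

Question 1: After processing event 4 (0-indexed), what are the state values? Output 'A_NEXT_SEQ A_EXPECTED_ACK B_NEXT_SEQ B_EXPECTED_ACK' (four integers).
After event 0: A_seq=1000 A_ack=313 B_seq=313 B_ack=1000
After event 1: A_seq=1000 A_ack=383 B_seq=383 B_ack=1000
After event 2: A_seq=1000 A_ack=383 B_seq=527 B_ack=1000
After event 3: A_seq=1000 A_ack=383 B_seq=658 B_ack=1000
After event 4: A_seq=1000 A_ack=383 B_seq=693 B_ack=1000

1000 383 693 1000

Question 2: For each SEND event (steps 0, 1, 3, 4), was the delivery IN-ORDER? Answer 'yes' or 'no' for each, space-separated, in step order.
Answer: yes yes no no

Derivation:
Step 0: SEND seq=200 -> in-order
Step 1: SEND seq=313 -> in-order
Step 3: SEND seq=527 -> out-of-order
Step 4: SEND seq=658 -> out-of-order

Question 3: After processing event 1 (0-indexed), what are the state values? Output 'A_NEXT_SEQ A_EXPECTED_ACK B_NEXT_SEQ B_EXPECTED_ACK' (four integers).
After event 0: A_seq=1000 A_ack=313 B_seq=313 B_ack=1000
After event 1: A_seq=1000 A_ack=383 B_seq=383 B_ack=1000

1000 383 383 1000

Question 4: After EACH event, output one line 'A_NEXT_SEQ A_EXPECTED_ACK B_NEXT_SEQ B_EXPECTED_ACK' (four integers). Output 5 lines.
1000 313 313 1000
1000 383 383 1000
1000 383 527 1000
1000 383 658 1000
1000 383 693 1000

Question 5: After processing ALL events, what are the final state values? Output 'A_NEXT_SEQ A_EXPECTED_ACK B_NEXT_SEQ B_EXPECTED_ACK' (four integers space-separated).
After event 0: A_seq=1000 A_ack=313 B_seq=313 B_ack=1000
After event 1: A_seq=1000 A_ack=383 B_seq=383 B_ack=1000
After event 2: A_seq=1000 A_ack=383 B_seq=527 B_ack=1000
After event 3: A_seq=1000 A_ack=383 B_seq=658 B_ack=1000
After event 4: A_seq=1000 A_ack=383 B_seq=693 B_ack=1000

Answer: 1000 383 693 1000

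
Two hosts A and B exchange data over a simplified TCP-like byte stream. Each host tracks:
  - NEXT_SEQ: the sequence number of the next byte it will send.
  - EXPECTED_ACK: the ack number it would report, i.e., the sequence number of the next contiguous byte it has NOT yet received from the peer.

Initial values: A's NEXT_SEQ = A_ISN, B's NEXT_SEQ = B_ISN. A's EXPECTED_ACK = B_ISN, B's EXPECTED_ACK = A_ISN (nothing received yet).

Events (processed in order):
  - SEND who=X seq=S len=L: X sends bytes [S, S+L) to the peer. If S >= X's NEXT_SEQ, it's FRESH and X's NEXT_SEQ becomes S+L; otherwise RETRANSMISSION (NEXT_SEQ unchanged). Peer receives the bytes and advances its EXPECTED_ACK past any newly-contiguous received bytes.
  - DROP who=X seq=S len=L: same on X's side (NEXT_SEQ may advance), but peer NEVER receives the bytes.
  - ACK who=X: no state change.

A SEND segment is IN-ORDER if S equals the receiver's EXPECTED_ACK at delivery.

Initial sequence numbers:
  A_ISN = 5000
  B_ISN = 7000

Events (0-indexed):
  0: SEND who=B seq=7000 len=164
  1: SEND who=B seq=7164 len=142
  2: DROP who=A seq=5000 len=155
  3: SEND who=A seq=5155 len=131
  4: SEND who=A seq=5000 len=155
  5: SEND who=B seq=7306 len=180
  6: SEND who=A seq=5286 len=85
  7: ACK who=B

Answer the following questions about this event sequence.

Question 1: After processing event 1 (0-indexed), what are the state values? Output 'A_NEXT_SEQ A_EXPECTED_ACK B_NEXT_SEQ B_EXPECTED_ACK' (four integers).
After event 0: A_seq=5000 A_ack=7164 B_seq=7164 B_ack=5000
After event 1: A_seq=5000 A_ack=7306 B_seq=7306 B_ack=5000

5000 7306 7306 5000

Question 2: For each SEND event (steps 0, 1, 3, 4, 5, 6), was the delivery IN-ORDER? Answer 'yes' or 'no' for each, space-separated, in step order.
Answer: yes yes no yes yes yes

Derivation:
Step 0: SEND seq=7000 -> in-order
Step 1: SEND seq=7164 -> in-order
Step 3: SEND seq=5155 -> out-of-order
Step 4: SEND seq=5000 -> in-order
Step 5: SEND seq=7306 -> in-order
Step 6: SEND seq=5286 -> in-order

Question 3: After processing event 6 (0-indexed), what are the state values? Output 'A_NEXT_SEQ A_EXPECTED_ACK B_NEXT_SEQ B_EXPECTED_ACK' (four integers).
After event 0: A_seq=5000 A_ack=7164 B_seq=7164 B_ack=5000
After event 1: A_seq=5000 A_ack=7306 B_seq=7306 B_ack=5000
After event 2: A_seq=5155 A_ack=7306 B_seq=7306 B_ack=5000
After event 3: A_seq=5286 A_ack=7306 B_seq=7306 B_ack=5000
After event 4: A_seq=5286 A_ack=7306 B_seq=7306 B_ack=5286
After event 5: A_seq=5286 A_ack=7486 B_seq=7486 B_ack=5286
After event 6: A_seq=5371 A_ack=7486 B_seq=7486 B_ack=5371

5371 7486 7486 5371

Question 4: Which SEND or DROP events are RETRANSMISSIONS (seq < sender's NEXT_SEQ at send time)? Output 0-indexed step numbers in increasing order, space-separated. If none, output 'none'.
Step 0: SEND seq=7000 -> fresh
Step 1: SEND seq=7164 -> fresh
Step 2: DROP seq=5000 -> fresh
Step 3: SEND seq=5155 -> fresh
Step 4: SEND seq=5000 -> retransmit
Step 5: SEND seq=7306 -> fresh
Step 6: SEND seq=5286 -> fresh

Answer: 4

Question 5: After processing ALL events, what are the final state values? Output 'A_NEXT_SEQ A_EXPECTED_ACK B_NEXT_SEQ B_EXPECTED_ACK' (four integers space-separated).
After event 0: A_seq=5000 A_ack=7164 B_seq=7164 B_ack=5000
After event 1: A_seq=5000 A_ack=7306 B_seq=7306 B_ack=5000
After event 2: A_seq=5155 A_ack=7306 B_seq=7306 B_ack=5000
After event 3: A_seq=5286 A_ack=7306 B_seq=7306 B_ack=5000
After event 4: A_seq=5286 A_ack=7306 B_seq=7306 B_ack=5286
After event 5: A_seq=5286 A_ack=7486 B_seq=7486 B_ack=5286
After event 6: A_seq=5371 A_ack=7486 B_seq=7486 B_ack=5371
After event 7: A_seq=5371 A_ack=7486 B_seq=7486 B_ack=5371

Answer: 5371 7486 7486 5371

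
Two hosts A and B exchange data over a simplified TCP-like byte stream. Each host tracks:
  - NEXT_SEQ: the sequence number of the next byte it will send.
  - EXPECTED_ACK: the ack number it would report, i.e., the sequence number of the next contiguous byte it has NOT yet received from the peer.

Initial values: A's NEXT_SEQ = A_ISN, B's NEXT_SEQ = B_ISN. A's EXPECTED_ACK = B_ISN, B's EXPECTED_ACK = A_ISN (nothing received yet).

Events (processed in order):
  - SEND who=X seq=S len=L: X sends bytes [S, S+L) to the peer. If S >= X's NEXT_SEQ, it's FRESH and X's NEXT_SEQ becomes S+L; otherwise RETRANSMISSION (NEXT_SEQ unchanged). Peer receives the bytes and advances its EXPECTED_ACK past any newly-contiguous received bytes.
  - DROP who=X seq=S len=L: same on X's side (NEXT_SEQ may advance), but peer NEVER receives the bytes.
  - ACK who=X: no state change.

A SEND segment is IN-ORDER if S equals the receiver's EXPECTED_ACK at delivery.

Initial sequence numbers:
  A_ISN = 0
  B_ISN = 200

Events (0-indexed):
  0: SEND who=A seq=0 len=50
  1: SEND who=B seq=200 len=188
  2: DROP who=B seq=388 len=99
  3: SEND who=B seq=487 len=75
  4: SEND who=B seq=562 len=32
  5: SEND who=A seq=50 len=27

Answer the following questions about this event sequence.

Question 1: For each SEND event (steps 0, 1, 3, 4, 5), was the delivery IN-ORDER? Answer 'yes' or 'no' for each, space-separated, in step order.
Step 0: SEND seq=0 -> in-order
Step 1: SEND seq=200 -> in-order
Step 3: SEND seq=487 -> out-of-order
Step 4: SEND seq=562 -> out-of-order
Step 5: SEND seq=50 -> in-order

Answer: yes yes no no yes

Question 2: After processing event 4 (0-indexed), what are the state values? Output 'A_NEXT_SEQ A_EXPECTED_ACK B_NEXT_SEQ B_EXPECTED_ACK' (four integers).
After event 0: A_seq=50 A_ack=200 B_seq=200 B_ack=50
After event 1: A_seq=50 A_ack=388 B_seq=388 B_ack=50
After event 2: A_seq=50 A_ack=388 B_seq=487 B_ack=50
After event 3: A_seq=50 A_ack=388 B_seq=562 B_ack=50
After event 4: A_seq=50 A_ack=388 B_seq=594 B_ack=50

50 388 594 50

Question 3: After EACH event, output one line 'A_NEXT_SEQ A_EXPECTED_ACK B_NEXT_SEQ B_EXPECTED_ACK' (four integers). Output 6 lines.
50 200 200 50
50 388 388 50
50 388 487 50
50 388 562 50
50 388 594 50
77 388 594 77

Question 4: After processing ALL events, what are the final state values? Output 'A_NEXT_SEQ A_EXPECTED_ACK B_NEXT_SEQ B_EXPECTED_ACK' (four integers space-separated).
Answer: 77 388 594 77

Derivation:
After event 0: A_seq=50 A_ack=200 B_seq=200 B_ack=50
After event 1: A_seq=50 A_ack=388 B_seq=388 B_ack=50
After event 2: A_seq=50 A_ack=388 B_seq=487 B_ack=50
After event 3: A_seq=50 A_ack=388 B_seq=562 B_ack=50
After event 4: A_seq=50 A_ack=388 B_seq=594 B_ack=50
After event 5: A_seq=77 A_ack=388 B_seq=594 B_ack=77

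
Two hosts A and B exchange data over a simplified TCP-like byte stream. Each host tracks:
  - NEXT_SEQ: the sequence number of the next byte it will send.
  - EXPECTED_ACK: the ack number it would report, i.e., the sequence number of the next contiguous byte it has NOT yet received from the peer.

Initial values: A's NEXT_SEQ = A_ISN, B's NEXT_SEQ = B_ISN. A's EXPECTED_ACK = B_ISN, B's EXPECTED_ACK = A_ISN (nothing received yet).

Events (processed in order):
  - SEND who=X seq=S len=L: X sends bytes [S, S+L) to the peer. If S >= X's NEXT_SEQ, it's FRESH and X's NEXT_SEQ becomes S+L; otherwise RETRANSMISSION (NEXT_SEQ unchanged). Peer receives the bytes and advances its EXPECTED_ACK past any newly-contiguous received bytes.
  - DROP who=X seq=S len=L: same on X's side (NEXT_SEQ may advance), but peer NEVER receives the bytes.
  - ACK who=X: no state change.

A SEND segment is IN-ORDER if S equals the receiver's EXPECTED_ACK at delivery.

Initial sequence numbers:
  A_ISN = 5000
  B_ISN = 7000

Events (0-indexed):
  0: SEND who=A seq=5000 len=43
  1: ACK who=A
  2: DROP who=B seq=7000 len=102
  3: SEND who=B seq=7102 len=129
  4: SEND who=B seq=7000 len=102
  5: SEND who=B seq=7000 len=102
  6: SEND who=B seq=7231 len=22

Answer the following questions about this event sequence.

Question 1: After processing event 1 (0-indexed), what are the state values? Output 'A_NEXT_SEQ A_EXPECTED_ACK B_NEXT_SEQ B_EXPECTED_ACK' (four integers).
After event 0: A_seq=5043 A_ack=7000 B_seq=7000 B_ack=5043
After event 1: A_seq=5043 A_ack=7000 B_seq=7000 B_ack=5043

5043 7000 7000 5043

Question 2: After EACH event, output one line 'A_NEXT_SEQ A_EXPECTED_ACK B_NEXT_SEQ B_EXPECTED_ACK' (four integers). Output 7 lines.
5043 7000 7000 5043
5043 7000 7000 5043
5043 7000 7102 5043
5043 7000 7231 5043
5043 7231 7231 5043
5043 7231 7231 5043
5043 7253 7253 5043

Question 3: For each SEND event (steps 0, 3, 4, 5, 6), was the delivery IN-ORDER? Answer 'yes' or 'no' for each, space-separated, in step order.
Answer: yes no yes no yes

Derivation:
Step 0: SEND seq=5000 -> in-order
Step 3: SEND seq=7102 -> out-of-order
Step 4: SEND seq=7000 -> in-order
Step 5: SEND seq=7000 -> out-of-order
Step 6: SEND seq=7231 -> in-order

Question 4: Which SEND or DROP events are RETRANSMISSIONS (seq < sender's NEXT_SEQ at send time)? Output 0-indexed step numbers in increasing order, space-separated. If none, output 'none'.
Step 0: SEND seq=5000 -> fresh
Step 2: DROP seq=7000 -> fresh
Step 3: SEND seq=7102 -> fresh
Step 4: SEND seq=7000 -> retransmit
Step 5: SEND seq=7000 -> retransmit
Step 6: SEND seq=7231 -> fresh

Answer: 4 5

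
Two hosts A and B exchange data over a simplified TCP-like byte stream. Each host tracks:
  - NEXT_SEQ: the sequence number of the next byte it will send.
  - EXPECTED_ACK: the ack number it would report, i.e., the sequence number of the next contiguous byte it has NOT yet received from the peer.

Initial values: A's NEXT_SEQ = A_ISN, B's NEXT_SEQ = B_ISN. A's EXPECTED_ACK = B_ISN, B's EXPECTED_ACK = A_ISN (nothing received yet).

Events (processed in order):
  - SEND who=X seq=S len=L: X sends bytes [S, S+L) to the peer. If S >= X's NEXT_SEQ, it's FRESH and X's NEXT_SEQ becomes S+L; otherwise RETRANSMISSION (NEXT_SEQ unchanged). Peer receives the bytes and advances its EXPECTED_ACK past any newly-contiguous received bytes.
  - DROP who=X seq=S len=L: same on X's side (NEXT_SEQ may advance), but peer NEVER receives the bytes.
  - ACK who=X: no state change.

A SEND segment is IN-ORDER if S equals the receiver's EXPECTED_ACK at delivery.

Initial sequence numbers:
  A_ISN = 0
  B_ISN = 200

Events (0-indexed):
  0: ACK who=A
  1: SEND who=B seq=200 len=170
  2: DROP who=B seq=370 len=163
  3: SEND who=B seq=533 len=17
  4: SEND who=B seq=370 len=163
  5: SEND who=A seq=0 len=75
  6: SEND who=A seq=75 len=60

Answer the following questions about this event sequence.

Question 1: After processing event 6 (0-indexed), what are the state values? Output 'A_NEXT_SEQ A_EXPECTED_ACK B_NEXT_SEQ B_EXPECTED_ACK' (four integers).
After event 0: A_seq=0 A_ack=200 B_seq=200 B_ack=0
After event 1: A_seq=0 A_ack=370 B_seq=370 B_ack=0
After event 2: A_seq=0 A_ack=370 B_seq=533 B_ack=0
After event 3: A_seq=0 A_ack=370 B_seq=550 B_ack=0
After event 4: A_seq=0 A_ack=550 B_seq=550 B_ack=0
After event 5: A_seq=75 A_ack=550 B_seq=550 B_ack=75
After event 6: A_seq=135 A_ack=550 B_seq=550 B_ack=135

135 550 550 135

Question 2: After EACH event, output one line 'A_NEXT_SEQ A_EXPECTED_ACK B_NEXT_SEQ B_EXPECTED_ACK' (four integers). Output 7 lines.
0 200 200 0
0 370 370 0
0 370 533 0
0 370 550 0
0 550 550 0
75 550 550 75
135 550 550 135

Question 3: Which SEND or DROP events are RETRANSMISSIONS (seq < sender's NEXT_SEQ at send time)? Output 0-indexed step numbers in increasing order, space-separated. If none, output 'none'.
Step 1: SEND seq=200 -> fresh
Step 2: DROP seq=370 -> fresh
Step 3: SEND seq=533 -> fresh
Step 4: SEND seq=370 -> retransmit
Step 5: SEND seq=0 -> fresh
Step 6: SEND seq=75 -> fresh

Answer: 4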